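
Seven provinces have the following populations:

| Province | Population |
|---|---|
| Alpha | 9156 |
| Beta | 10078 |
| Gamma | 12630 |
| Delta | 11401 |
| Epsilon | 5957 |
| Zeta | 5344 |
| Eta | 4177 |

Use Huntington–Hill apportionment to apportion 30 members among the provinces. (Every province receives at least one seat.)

With divisor 1998: modified quotas Alpha 4.583, Beta 5.044, Gamma 6.321, Delta 5.706, Epsilon 2.981, Zeta 2.675, Eta 2.091.
Geometric-mean thresholds: Alpha √(4·5)=4.472, Beta √(5·6)=5.477, Gamma √(6·7)=6.481, Delta √(5·6)=5.477, Epsilon √(2·3)=2.449, Zeta √(2·3)=2.449, Eta √(2·3)=2.449.
Each quota rounded against its threshold gives Alpha 5, Beta 5, Gamma 6, Delta 6, Epsilon 3, Zeta 3, Eta 2 (total 30).

Alpha 5, Beta 5, Gamma 6, Delta 6, Epsilon 3, Zeta 3, Eta 2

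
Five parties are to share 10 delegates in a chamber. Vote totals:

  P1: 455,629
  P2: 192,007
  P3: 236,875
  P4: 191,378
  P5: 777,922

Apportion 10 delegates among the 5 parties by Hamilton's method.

P1: 3, P2: 1, P3: 1, P4: 1, P5: 4

The standard divisor is 1853811/10 ≈ 185381.1.
Standard quotas: P1 2.4578, P2 1.0357, P3 1.2778, P4 1.0323, P5 4.1963.
Lower quotas: P1 2, P2 1, P3 1, P4 1, P5 4 (sum 9, leaving 1 seat).
Remainders in descending order: P1 0.4578, P3 0.2778, P5 0.1963, P2 0.0357, P4 0.0323.
Largest remainder: P1 receives the extra seat.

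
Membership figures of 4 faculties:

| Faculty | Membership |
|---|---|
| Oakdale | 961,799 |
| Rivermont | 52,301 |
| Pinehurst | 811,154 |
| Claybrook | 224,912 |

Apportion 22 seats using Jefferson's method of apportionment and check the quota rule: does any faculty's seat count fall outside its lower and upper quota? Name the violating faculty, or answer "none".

none

Standard quotas: Oakdale 10.321, Rivermont 0.561, Pinehurst 8.704, Claybrook 2.413.
Jefferson allocation: Oakdale 11, Rivermont 0, Pinehurst 9, Claybrook 2.
Every allocation lies between the lower and upper quota.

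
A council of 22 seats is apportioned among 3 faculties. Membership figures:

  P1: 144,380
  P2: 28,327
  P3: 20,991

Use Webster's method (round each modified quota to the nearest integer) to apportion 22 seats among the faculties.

Standard divisor 193698/22 ≈ 8804.455; standard quotas: P1 16.399, P2 3.217, P3 2.384.
Rounding to the nearest integer gives 16, 3, 2 = 21 seats, so the divisor must be adjusted.
With modified divisor 8600: modified quotas P1 16.788, P2 3.294, P3 2.441.
Rounding to the nearest integer: P1 17, P2 3, P3 2 (total 22).

P1=17, P2=3, P3=2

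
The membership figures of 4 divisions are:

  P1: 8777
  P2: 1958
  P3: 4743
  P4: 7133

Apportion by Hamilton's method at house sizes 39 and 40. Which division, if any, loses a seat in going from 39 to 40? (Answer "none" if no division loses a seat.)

P2

At 39 seats: P1 15, P2 4, P3 8, P4 12.
At 40 seats: P1 16, P2 3, P3 8, P4 13.
P2 drops from 4 to 3.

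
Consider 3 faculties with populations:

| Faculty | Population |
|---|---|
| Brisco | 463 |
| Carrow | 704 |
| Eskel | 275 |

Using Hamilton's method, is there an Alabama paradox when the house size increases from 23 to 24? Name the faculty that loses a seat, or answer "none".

Eskel

At 23 seats: Brisco 7, Carrow 11, Eskel 5.
At 24 seats: Brisco 8, Carrow 12, Eskel 4.
Eskel drops from 5 to 4.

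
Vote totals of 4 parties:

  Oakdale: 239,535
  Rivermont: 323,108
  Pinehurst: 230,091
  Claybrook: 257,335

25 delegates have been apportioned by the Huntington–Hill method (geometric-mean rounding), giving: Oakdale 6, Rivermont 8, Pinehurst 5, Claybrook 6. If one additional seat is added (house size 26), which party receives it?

Pinehurst

Priority for the next seat is population ÷ (√(s·(s+1))).
Priorities: Oakdale 36961.053, Rivermont 38078.643, Pinehurst 42008.677, Claybrook 39707.653.
Highest priority: Pinehurst.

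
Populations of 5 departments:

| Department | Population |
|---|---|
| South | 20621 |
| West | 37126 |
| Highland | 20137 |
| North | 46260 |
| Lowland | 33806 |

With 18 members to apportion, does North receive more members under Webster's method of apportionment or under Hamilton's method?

Webster

Webster: South 2, West 4, Highland 2, North 6, Lowland 4.
Hamilton: South 3, West 4, Highland 2, North 5, Lowland 4.
North gets 6 under Webster and 5 under Hamilton.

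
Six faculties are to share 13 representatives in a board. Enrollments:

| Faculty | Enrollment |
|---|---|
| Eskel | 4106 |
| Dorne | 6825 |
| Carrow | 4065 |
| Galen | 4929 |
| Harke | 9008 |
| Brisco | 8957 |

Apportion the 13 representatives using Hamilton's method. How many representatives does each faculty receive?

Standard divisor: 37890 ÷ 13 ≈ 2914.615.
Standard quotas: Eskel 1.4088, Dorne 2.3416, Carrow 1.3947, Galen 1.6911, Harke 3.0906, Brisco 3.0731.
Lower quotas: Eskel 1, Dorne 2, Carrow 1, Galen 1, Harke 3, Brisco 3 (sum 11, leaving 2 seats).
Remainders in descending order: Galen 0.6911, Eskel 0.4088, Carrow 0.3947, Dorne 0.3416, Harke 0.0906, Brisco 0.0731.
The surplus seats go to Galen, Eskel.

Eskel 2, Dorne 2, Carrow 1, Galen 2, Harke 3, Brisco 3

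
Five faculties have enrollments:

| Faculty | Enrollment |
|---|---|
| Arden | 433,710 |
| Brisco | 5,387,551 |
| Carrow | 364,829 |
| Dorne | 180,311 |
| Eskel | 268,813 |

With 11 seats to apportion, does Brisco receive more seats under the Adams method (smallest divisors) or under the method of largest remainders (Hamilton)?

Hamilton

Adams: Arden 1, Brisco 7, Carrow 1, Dorne 1, Eskel 1.
Hamilton: Arden 1, Brisco 9, Carrow 1, Dorne 0, Eskel 0.
Brisco gets 7 under Adams and 9 under Hamilton.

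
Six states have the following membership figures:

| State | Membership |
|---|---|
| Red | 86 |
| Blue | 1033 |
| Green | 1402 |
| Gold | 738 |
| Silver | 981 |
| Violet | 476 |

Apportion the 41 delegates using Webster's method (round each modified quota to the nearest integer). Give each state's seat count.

Standard divisor 4716/41 ≈ 115.024; standard quotas: Red 0.748, Blue 8.981, Green 12.189, Gold 6.416, Silver 8.529, Violet 4.138.
Rounding to the nearest integer gives Red 1, Blue 9, Green 12, Gold 6, Silver 9, Violet 4 — total 41, matching the house size, so no adjustment is needed.

Red 1; Blue 9; Green 12; Gold 6; Silver 9; Violet 4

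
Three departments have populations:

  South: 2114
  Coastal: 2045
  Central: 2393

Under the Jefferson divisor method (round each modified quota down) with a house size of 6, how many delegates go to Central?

2

Standard divisor 6552/6 ≈ 1092; standard quotas: South 1.936, Coastal 1.873, Central 2.191.
Rounding down gives 1, 1, 2 = 4 seats, so the divisor must be adjusted.
With modified divisor 900: modified quotas South 2.349, Coastal 2.272, Central 2.659.
Rounding down: South 2, Coastal 2, Central 2 (total 6).
Central receives 2.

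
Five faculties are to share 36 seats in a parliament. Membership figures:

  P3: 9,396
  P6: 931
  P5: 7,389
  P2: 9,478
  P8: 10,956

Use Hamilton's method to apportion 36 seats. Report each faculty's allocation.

Total 38150; standard divisor 38150/36 ≈ 1059.722.
Standard quotas: P3 8.8665, P6 0.8785, P5 6.9726, P2 8.9439, P8 10.3386.
Lower quotas: P3 8, P6 0, P5 6, P2 8, P8 10 (sum 32, leaving 4 seats).
Remainders in descending order: P5 0.9726, P2 0.9439, P6 0.8785, P3 0.8665, P8 0.3386.
Largest remainders: P5, P2, P6, P3 receive the extra seats.

P3=9, P6=1, P5=7, P2=9, P8=10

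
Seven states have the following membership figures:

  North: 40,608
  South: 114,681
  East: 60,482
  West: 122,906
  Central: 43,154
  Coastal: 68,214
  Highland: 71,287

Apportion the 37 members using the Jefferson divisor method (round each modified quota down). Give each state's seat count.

North 3, South 8, East 4, West 9, Central 3, Coastal 5, Highland 5

Standard divisor 521332/37 ≈ 14090.054; standard quotas: North 2.882, South 8.139, East 4.293, West 8.723, Central 3.063, Coastal 4.841, Highland 5.059.
Rounding down gives 2, 8, 4, 8, 3, 4, 5 = 34 seats, so the divisor must be adjusted.
With modified divisor 13100: modified quotas North 3.100, South 8.754, East 4.617, West 9.382, Central 3.294, Coastal 5.207, Highland 5.442.
Rounding down: North 3, South 8, East 4, West 9, Central 3, Coastal 5, Highland 5 (total 37).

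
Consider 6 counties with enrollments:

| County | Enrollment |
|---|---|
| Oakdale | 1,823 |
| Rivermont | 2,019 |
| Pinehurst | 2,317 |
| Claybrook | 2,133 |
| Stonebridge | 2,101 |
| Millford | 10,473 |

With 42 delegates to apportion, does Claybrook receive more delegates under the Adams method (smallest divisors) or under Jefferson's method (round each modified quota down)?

Adams

Adams: Oakdale 4, Rivermont 4, Pinehurst 5, Claybrook 5, Stonebridge 4, Millford 20.
Jefferson: Oakdale 3, Rivermont 4, Pinehurst 5, Claybrook 4, Stonebridge 4, Millford 22.
Claybrook gets 5 under Adams and 4 under Jefferson.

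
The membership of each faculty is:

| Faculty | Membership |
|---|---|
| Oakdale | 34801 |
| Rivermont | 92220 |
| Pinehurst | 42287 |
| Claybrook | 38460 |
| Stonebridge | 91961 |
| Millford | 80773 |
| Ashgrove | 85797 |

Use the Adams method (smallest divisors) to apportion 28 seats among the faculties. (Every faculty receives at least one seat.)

Standard divisor 466299/28 ≈ 16653.536; standard quotas: Oakdale 2.090, Rivermont 5.538, Pinehurst 2.539, Claybrook 2.309, Stonebridge 5.522, Millford 4.850, Ashgrove 5.152.
Rounding up gives 3, 6, 3, 3, 6, 5, 6 = 32 seats, so the divisor must be adjusted.
With modified divisor 18800: modified quotas Oakdale 1.851, Rivermont 4.905, Pinehurst 2.249, Claybrook 2.046, Stonebridge 4.892, Millford 4.296, Ashgrove 4.564.
Rounding up: Oakdale 2, Rivermont 5, Pinehurst 3, Claybrook 3, Stonebridge 5, Millford 5, Ashgrove 5 (total 28).

Oakdale=2, Rivermont=5, Pinehurst=3, Claybrook=3, Stonebridge=5, Millford=5, Ashgrove=5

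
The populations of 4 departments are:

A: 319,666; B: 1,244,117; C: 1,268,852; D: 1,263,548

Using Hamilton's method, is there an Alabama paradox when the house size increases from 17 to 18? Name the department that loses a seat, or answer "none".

At 17 seats: A 2, B 5, C 5, D 5.
At 18 seats: A 1, B 5, C 6, D 6.
A drops from 2 to 1.

A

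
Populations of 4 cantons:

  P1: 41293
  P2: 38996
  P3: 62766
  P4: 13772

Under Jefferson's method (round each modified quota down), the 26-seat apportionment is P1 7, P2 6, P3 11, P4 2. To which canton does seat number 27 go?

P2

Priority for the next seat is population ÷ (current seats + 1).
Priorities: P1 5161.625, P2 5570.857, P3 5230.500, P4 4590.667.
Highest priority: P2.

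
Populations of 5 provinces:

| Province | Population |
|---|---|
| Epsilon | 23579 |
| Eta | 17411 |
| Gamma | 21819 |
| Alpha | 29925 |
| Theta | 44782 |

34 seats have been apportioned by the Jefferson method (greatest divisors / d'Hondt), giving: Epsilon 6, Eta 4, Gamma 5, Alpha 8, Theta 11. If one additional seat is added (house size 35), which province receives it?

Theta

Priority for the next seat is population ÷ (current seats + 1).
Priorities: Epsilon 3368.429, Eta 3482.200, Gamma 3636.500, Alpha 3325.000, Theta 3731.833.
Highest priority: Theta.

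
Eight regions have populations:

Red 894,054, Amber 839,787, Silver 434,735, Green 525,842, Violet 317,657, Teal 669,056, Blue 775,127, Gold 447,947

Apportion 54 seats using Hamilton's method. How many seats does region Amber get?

9

Total 4904205; standard divisor 4904205/54 ≈ 90818.611.
Standard quotas: Red 9.8444, Amber 9.2469, Silver 4.7868, Green 5.7900, Violet 3.4977, Teal 7.3669, Blue 8.5349, Gold 4.9323.
Lower quotas: Red 9, Amber 9, Silver 4, Green 5, Violet 3, Teal 7, Blue 8, Gold 4 (sum 49, leaving 5 seats).
Remainders in descending order: Gold 0.9323, Red 0.8444, Green 0.7900, Silver 0.7868, Blue 0.5349, Violet 0.4977, Teal 0.3669, Amber 0.2469.
The surplus seats go to Gold, Red, Green, Silver, Blue.
Amber receives 9.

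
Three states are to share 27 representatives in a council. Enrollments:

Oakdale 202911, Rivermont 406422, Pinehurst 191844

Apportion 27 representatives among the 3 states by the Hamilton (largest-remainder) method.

The standard divisor is 801177/27 ≈ 29673.222.
Standard quotas: Oakdale 6.8382, Rivermont 13.6966, Pinehurst 6.4652.
Lower quotas: Oakdale 6, Rivermont 13, Pinehurst 6 (sum 25, leaving 2 seats).
Remainders in descending order: Oakdale 0.8382, Rivermont 0.6966, Pinehurst 0.4652.
Largest remainders: Oakdale, Rivermont receive the extra seats.

Oakdale: 7, Rivermont: 14, Pinehurst: 6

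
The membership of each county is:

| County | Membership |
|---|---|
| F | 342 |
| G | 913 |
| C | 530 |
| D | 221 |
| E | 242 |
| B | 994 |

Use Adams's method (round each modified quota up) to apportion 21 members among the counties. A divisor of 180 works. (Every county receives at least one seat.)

F 2, G 6, C 3, D 2, E 2, B 6

With modified divisor 180: modified quotas F 1.900, G 5.072, C 2.944, D 1.228, E 1.344, B 5.522.
Rounding up: F 2, G 6, C 3, D 2, E 2, B 6 (total 21).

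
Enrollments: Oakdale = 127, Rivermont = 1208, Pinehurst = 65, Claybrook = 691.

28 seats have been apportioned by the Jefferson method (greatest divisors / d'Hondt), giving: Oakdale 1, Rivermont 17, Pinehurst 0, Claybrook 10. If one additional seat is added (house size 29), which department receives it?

Rivermont

Priority for the next seat is population ÷ (current seats + 1).
Priorities: Oakdale 63.500, Rivermont 67.111, Pinehurst 65.000, Claybrook 62.818.
Highest priority: Rivermont.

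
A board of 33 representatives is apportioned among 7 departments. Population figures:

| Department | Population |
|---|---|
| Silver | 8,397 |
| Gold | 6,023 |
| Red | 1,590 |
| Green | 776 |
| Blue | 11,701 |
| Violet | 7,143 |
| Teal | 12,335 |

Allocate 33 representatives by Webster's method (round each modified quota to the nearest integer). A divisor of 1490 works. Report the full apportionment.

With modified divisor 1490: modified quotas Silver 5.636, Gold 4.042, Red 1.067, Green 0.521, Blue 7.853, Violet 4.794, Teal 8.279.
Rounding to the nearest integer: Silver 6, Gold 4, Red 1, Green 1, Blue 8, Violet 5, Teal 8 (total 33).

Silver: 6, Gold: 4, Red: 1, Green: 1, Blue: 8, Violet: 5, Teal: 8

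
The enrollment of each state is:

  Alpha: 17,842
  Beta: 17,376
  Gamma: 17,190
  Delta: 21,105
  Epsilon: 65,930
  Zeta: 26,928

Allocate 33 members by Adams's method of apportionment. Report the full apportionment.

Alpha: 4, Beta: 4, Gamma: 4, Delta: 4, Epsilon: 12, Zeta: 5

Standard divisor 166371/33 ≈ 5041.545; standard quotas: Alpha 3.539, Beta 3.447, Gamma 3.410, Delta 4.186, Epsilon 13.077, Zeta 5.341.
Rounding up gives 4, 4, 4, 5, 14, 6 = 37 seats, so the divisor must be adjusted.
With modified divisor 5600: modified quotas Alpha 3.186, Beta 3.103, Gamma 3.070, Delta 3.769, Epsilon 11.773, Zeta 4.809.
Rounding up: Alpha 4, Beta 4, Gamma 4, Delta 4, Epsilon 12, Zeta 5 (total 33).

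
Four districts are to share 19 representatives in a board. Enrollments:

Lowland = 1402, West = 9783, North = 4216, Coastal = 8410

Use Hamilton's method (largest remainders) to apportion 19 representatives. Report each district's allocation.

Standard divisor: 23811 ÷ 19 ≈ 1253.211.
Standard quotas: Lowland 1.1187, West 7.8064, North 3.3642, Coastal 6.7108.
Lower quotas: Lowland 1, West 7, North 3, Coastal 6 (sum 17, leaving 2 seats).
Remainders in descending order: West 0.8064, Coastal 0.7108, North 0.3642, Lowland 0.1187.
The surplus seats go to West, Coastal.

Lowland=1; West=8; North=3; Coastal=7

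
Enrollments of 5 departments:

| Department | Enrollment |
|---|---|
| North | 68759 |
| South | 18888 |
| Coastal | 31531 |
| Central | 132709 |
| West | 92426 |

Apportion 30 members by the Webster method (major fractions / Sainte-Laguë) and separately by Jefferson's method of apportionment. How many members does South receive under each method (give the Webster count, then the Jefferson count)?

2 and 1

Webster: North 6, South 2, Coastal 3, Central 11, West 8.
Jefferson: North 6, South 1, Coastal 3, Central 12, West 8.
South gets 2 under Webster and 1 under Jefferson.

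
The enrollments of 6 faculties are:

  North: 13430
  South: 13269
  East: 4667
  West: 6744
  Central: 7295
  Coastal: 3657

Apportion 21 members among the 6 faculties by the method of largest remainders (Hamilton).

The standard divisor is 49062/21 ≈ 2336.286.
Standard quotas: North 5.7484, South 5.6795, East 1.9976, West 2.8866, Central 3.1225, Coastal 1.5653.
Lower quotas: North 5, South 5, East 1, West 2, Central 3, Coastal 1 (sum 17, leaving 4 seats).
Remainders in descending order: East 0.9976, West 0.8866, North 0.7484, South 0.6795, Coastal 0.5653, Central 0.1225.
The surplus seats go to East, West, North, South.

North 6, South 6, East 2, West 3, Central 3, Coastal 1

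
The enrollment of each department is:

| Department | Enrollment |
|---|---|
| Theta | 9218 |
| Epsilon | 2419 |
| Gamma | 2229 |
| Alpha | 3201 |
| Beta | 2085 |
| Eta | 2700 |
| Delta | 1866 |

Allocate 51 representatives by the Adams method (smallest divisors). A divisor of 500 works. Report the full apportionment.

Theta: 19, Epsilon: 5, Gamma: 5, Alpha: 7, Beta: 5, Eta: 6, Delta: 4

With modified divisor 500: modified quotas Theta 18.436, Epsilon 4.838, Gamma 4.458, Alpha 6.402, Beta 4.170, Eta 5.400, Delta 3.732.
Rounding up: Theta 19, Epsilon 5, Gamma 5, Alpha 7, Beta 5, Eta 6, Delta 4 (total 51).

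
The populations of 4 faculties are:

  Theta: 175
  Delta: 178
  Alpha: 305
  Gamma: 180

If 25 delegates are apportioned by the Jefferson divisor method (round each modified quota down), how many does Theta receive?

5

Standard divisor 838/25 ≈ 33.52; standard quotas: Theta 5.221, Delta 5.310, Alpha 9.099, Gamma 5.370.
Rounding down gives 5, 5, 9, 5 = 24 seats, so the divisor must be adjusted.
With modified divisor 30.2: modified quotas Theta 5.795, Delta 5.894, Alpha 10.099, Gamma 5.960.
Rounding down: Theta 5, Delta 5, Alpha 10, Gamma 5 (total 25).
Theta receives 5.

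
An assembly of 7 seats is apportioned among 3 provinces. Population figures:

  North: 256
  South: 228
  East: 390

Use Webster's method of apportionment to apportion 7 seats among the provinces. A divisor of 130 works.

With modified divisor 130: modified quotas North 1.969, South 1.754, East 3.000.
Rounding to the nearest integer: North 2, South 2, East 3 (total 7).

North 2; South 2; East 3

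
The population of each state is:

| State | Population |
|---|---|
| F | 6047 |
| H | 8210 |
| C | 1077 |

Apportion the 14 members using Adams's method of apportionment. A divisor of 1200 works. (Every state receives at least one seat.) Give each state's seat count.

F 6, H 7, C 1

With modified divisor 1200: modified quotas F 5.039, H 6.842, C 0.897.
Rounding up: F 6, H 7, C 1 (total 14).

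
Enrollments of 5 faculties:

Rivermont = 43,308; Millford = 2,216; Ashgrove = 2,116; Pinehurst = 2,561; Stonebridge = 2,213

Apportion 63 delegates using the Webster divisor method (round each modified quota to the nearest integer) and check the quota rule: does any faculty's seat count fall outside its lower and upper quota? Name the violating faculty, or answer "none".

Rivermont

Standard quotas: Rivermont 52.055, Millford 2.664, Ashgrove 2.543, Pinehurst 3.078, Stonebridge 2.660.
Webster allocation: Rivermont 51, Millford 3, Ashgrove 3, Pinehurst 3, Stonebridge 3.
Rivermont has quota 52.055 (lower 52, upper 53) but receives 51 — outside the quota interval.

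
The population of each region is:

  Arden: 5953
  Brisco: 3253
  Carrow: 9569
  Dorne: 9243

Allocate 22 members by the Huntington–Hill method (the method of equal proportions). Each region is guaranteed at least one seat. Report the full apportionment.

With divisor 1303: modified quotas Arden 4.569, Brisco 2.497, Carrow 7.344, Dorne 7.094.
Geometric-mean thresholds: Arden √(4·5)=4.472, Brisco √(2·3)=2.449, Carrow √(7·8)=7.483, Dorne √(7·8)=7.483.
Each quota rounded against its threshold gives Arden 5, Brisco 3, Carrow 7, Dorne 7 (total 22).

Arden: 5; Brisco: 3; Carrow: 7; Dorne: 7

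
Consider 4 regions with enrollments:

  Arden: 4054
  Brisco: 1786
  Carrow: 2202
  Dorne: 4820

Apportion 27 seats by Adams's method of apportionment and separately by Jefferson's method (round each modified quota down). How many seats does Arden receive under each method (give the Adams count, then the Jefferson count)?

8 and 9

Adams: Arden 8, Brisco 4, Carrow 5, Dorne 10.
Jefferson: Arden 9, Brisco 4, Carrow 4, Dorne 10.
Arden gets 8 under Adams and 9 under Jefferson.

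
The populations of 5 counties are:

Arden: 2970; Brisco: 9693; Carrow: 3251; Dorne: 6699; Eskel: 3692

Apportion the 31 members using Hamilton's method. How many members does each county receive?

Arden 4, Brisco 11, Carrow 4, Dorne 8, Eskel 4

Standard divisor: 26305 ÷ 31 ≈ 848.548.
Standard quotas: Arden 3.5001, Brisco 11.4230, Carrow 3.8312, Dorne 7.8947, Eskel 4.3510.
Lower quotas: Arden 3, Brisco 11, Carrow 3, Dorne 7, Eskel 4 (sum 28, leaving 3 seats).
Remainders in descending order: Dorne 0.8947, Carrow 0.8312, Arden 0.5001, Brisco 0.4230, Eskel 0.3510.
Largest remainders: Dorne, Carrow, Arden receive the extra seats.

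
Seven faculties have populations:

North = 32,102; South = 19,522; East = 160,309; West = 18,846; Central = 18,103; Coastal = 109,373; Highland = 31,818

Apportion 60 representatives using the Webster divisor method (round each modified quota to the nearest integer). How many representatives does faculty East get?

Standard divisor 390073/60 ≈ 6501.217; standard quotas: North 4.938, South 3.003, East 24.658, West 2.899, Central 2.785, Coastal 16.823, Highland 4.894.
Rounding to the nearest integer gives 5, 3, 25, 3, 3, 17, 5 = 61 seats, so the divisor must be adjusted.
With modified divisor 6600: modified quotas North 4.864, South 2.958, East 24.289, West 2.855, Central 2.743, Coastal 16.572, Highland 4.821.
Rounding to the nearest integer: North 5, South 3, East 24, West 3, Central 3, Coastal 17, Highland 5 (total 60).
East receives 24.

24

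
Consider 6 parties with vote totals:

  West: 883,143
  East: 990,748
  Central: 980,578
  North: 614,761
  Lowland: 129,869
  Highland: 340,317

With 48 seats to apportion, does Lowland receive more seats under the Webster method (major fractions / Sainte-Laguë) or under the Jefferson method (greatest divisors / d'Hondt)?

Webster: West 11, East 12, Central 12, North 7, Lowland 2, Highland 4.
Jefferson: West 11, East 12, Central 12, North 8, Lowland 1, Highland 4.
Lowland gets 2 under Webster and 1 under Jefferson.

Webster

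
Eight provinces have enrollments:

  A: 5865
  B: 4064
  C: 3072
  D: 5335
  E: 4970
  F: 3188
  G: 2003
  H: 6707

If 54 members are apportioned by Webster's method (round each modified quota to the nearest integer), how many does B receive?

6

Standard divisor 35204/54 ≈ 651.926; standard quotas: A 8.996, B 6.234, C 4.712, D 8.183, E 7.624, F 4.890, G 3.072, H 10.288.
Rounding to the nearest integer gives A 9, B 6, C 5, D 8, E 8, F 5, G 3, H 10 — total 54, matching the house size, so no adjustment is needed.
B receives 6.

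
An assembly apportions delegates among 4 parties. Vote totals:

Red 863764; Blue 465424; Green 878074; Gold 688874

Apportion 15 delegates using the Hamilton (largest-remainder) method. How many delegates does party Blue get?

Total 2896136; standard divisor 2896136/15 ≈ 193075.733.
Standard quotas: Red 4.4737, Blue 2.4106, Green 4.5478, Gold 3.5679.
Lower quotas: Red 4, Blue 2, Green 4, Gold 3 (sum 13, leaving 2 seats).
Remainders in descending order: Gold 0.5679, Green 0.5478, Red 0.4737, Blue 0.4106.
The surplus seats go to Gold, Green.
Blue receives 2.

2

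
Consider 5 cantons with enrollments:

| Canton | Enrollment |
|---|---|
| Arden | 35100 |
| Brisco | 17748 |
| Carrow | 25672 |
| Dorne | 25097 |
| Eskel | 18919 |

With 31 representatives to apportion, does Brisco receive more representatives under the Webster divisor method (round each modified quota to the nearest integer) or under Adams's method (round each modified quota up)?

Adams

Webster: Arden 9, Brisco 4, Carrow 7, Dorne 6, Eskel 5.
Adams: Arden 9, Brisco 5, Carrow 6, Dorne 6, Eskel 5.
Brisco gets 4 under Webster and 5 under Adams.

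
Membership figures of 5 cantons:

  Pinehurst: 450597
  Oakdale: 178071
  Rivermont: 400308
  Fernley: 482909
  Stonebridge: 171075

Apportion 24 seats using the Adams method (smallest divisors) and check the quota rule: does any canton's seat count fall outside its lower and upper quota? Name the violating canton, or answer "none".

none

Standard quotas: Pinehurst 6.426, Oakdale 2.539, Rivermont 5.709, Fernley 6.887, Stonebridge 2.440.
Adams allocation: Pinehurst 6, Oakdale 3, Rivermont 5, Fernley 7, Stonebridge 3.
Every allocation lies between the lower and upper quota.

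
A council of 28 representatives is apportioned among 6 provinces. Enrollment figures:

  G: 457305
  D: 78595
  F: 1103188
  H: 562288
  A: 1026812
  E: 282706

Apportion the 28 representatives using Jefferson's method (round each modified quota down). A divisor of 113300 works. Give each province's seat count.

G 4, D 0, F 9, H 4, A 9, E 2

With modified divisor 113300: modified quotas G 4.036, D 0.694, F 9.737, H 4.963, A 9.063, E 2.495.
Rounding down: G 4, D 0, F 9, H 4, A 9, E 2 (total 28).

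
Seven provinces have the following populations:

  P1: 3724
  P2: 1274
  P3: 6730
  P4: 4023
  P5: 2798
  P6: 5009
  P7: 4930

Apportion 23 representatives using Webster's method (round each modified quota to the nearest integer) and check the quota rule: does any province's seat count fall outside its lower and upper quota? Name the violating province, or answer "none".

Standard quotas: P1 3.007, P2 1.029, P3 5.434, P4 3.248, P5 2.259, P6 4.044, P7 3.980.
Webster allocation: P1 3, P2 1, P3 6, P4 3, P5 2, P6 4, P7 4.
Every allocation lies between the lower and upper quota.

none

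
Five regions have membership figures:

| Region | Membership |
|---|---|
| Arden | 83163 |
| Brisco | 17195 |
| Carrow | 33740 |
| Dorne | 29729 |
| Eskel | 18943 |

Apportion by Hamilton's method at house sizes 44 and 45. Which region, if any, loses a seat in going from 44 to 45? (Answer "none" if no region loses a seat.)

none

At 44 seats: Arden 20, Brisco 4, Carrow 8, Dorne 7, Eskel 5.
At 45 seats: Arden 21, Brisco 4, Carrow 8, Dorne 7, Eskel 5.
No region's allocation decreased.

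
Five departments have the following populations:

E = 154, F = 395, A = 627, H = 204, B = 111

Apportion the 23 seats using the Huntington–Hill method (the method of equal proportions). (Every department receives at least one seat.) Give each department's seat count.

E 2; F 6; A 10; H 3; B 2

With divisor 64: modified quotas E 2.406, F 6.172, A 9.797, H 3.188, B 1.734.
Geometric-mean thresholds: E √(2·3)=2.449, F √(6·7)=6.481, A √(9·10)=9.487, H √(3·4)=3.464, B √(1·2)=1.414.
Each quota rounded against its threshold gives E 2, F 6, A 10, H 3, B 2 (total 23).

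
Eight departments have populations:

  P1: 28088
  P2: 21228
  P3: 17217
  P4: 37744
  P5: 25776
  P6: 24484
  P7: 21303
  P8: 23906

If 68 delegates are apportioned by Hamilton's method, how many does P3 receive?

6

The standard divisor is 199746/68 ≈ 2937.441.
Standard quotas: P1 9.5621, P2 7.2267, P3 5.8612, P4 12.8493, P5 8.7750, P6 8.3351, P7 7.2522, P8 8.1384.
Lower quotas: P1 9, P2 7, P3 5, P4 12, P5 8, P6 8, P7 7, P8 8 (sum 64, leaving 4 seats).
Remainders in descending order: P3 0.8612, P4 0.8493, P5 0.7750, P1 0.5621, P6 0.3351, P7 0.2522, P2 0.2267, P8 0.1384.
The surplus seats go to P3, P4, P5, P1.
P3 receives 6.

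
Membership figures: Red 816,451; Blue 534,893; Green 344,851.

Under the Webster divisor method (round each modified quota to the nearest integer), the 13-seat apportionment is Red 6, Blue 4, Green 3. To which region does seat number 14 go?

Priority for the next seat is population ÷ (current seats + 0.5).
Priorities: Red 125607.846, Blue 118865.111, Green 98528.857.
Highest priority: Red.

Red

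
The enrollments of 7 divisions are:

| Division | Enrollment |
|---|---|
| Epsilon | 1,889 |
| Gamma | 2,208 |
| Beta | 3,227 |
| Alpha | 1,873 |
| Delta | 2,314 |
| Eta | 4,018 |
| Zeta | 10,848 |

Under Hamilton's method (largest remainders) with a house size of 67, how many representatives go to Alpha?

5

Total 26377; standard divisor 26377/67 ≈ 393.687.
Standard quotas: Epsilon 4.7982, Gamma 5.6085, Beta 8.1969, Alpha 4.7576, Delta 5.8778, Eta 10.2061, Zeta 27.5549.
Lower quotas: Epsilon 4, Gamma 5, Beta 8, Alpha 4, Delta 5, Eta 10, Zeta 27 (sum 63, leaving 4 seats).
Remainders in descending order: Delta 0.8778, Epsilon 0.7982, Alpha 0.7576, Gamma 0.6085, Zeta 0.5549, Eta 0.2061, Beta 0.1969.
Largest remainders: Delta, Epsilon, Alpha, Gamma receive the extra seats.
Alpha receives 5.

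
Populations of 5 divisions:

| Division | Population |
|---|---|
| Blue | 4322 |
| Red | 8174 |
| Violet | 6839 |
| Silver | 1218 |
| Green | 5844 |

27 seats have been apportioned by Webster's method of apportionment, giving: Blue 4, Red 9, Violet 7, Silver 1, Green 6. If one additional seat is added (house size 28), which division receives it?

Blue

Priority for the next seat is population ÷ (current seats + 0.5).
Priorities: Blue 960.444, Red 860.421, Violet 911.867, Silver 812.000, Green 899.077.
Highest priority: Blue.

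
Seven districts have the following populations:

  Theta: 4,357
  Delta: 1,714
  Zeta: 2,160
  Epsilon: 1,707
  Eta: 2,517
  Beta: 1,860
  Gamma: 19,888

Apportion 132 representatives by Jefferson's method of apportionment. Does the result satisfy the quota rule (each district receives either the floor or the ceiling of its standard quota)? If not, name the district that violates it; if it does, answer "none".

Standard quotas: Theta 16.815, Delta 6.615, Zeta 8.336, Epsilon 6.588, Eta 9.714, Beta 7.178, Gamma 76.754.
Jefferson allocation: Theta 17, Delta 6, Zeta 8, Epsilon 6, Eta 9, Beta 7, Gamma 79.
Gamma has quota 76.754 (lower 76, upper 77) but receives 79 — outside the quota interval.

Gamma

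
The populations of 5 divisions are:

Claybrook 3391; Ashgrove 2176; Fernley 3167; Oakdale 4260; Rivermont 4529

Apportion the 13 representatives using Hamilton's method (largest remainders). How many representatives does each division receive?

The standard divisor is 17523/13 ≈ 1347.923.
Standard quotas: Claybrook 2.516, Ashgrove 1.614, Fernley 2.350, Oakdale 3.160, Rivermont 3.360.
Lower quotas: Claybrook 2, Ashgrove 1, Fernley 2, Oakdale 3, Rivermont 3 (sum 11, leaving 2 seats).
Remainders in descending order: Ashgrove 0.614, Claybrook 0.516, Rivermont 0.360, Fernley 0.350, Oakdale 0.160.
Largest remainders: Ashgrove, Claybrook receive the extra seats.

Claybrook 3; Ashgrove 2; Fernley 2; Oakdale 3; Rivermont 3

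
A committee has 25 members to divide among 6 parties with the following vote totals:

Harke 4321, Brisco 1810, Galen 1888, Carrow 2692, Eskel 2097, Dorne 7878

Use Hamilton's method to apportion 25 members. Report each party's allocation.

Harke 5, Brisco 2, Galen 2, Carrow 3, Eskel 3, Dorne 10

Standard divisor: 20686 ÷ 25 ≈ 827.44.
Standard quotas: Harke 5.2221, Brisco 2.1875, Galen 2.2817, Carrow 3.2534, Eskel 2.5343, Dorne 9.5209.
Lower quotas: Harke 5, Brisco 2, Galen 2, Carrow 3, Eskel 2, Dorne 9 (sum 23, leaving 2 seats).
Remainders in descending order: Eskel 0.5343, Dorne 0.5209, Galen 0.2817, Carrow 0.2534, Harke 0.2221, Brisco 0.1875.
The surplus seats go to Eskel, Dorne.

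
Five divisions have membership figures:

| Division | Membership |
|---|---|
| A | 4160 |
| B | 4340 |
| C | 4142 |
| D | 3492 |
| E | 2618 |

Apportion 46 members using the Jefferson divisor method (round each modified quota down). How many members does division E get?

6

Standard divisor 18752/46 ≈ 407.652; standard quotas: A 10.205, B 10.646, C 10.161, D 8.566, E 6.422.
Rounding down gives 10, 10, 10, 8, 6 = 44 seats, so the divisor must be adjusted.
With modified divisor 380: modified quotas A 10.947, B 11.421, C 10.900, D 9.189, E 6.889.
Rounding down: A 10, B 11, C 10, D 9, E 6 (total 46).
E receives 6.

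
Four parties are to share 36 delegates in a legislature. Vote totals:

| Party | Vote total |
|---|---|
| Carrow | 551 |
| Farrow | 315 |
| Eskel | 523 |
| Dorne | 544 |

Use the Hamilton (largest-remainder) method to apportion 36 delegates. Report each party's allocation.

Standard divisor: 1933 ÷ 36 ≈ 53.694.
Standard quotas: Carrow 10.262, Farrow 5.867, Eskel 9.740, Dorne 10.131.
Lower quotas: Carrow 10, Farrow 5, Eskel 9, Dorne 10 (sum 34, leaving 2 seats).
Remainders in descending order: Farrow 0.867, Eskel 0.740, Carrow 0.262, Dorne 0.131.
Largest remainders: Farrow, Eskel receive the extra seats.

Carrow: 10, Farrow: 6, Eskel: 10, Dorne: 10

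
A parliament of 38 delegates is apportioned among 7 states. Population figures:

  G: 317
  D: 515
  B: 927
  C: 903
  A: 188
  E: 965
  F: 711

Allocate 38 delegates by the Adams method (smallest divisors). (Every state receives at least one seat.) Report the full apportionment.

Standard divisor 4526/38 ≈ 119.105; standard quotas: G 2.662, D 4.324, B 7.783, C 7.582, A 1.578, E 8.102, F 5.970.
Rounding up gives 3, 5, 8, 8, 2, 9, 6 = 41 seats, so the divisor must be adjusted.
With modified divisor 130: modified quotas G 2.438, D 3.962, B 7.131, C 6.946, A 1.446, E 7.423, F 5.469.
Rounding up: G 3, D 4, B 8, C 7, A 2, E 8, F 6 (total 38).

G 3, D 4, B 8, C 7, A 2, E 8, F 6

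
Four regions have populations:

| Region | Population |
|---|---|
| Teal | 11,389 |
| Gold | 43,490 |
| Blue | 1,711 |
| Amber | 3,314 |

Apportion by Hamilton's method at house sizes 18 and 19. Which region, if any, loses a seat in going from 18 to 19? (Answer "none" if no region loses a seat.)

Blue

At 18 seats: Teal 3, Gold 13, Blue 1, Amber 1.
At 19 seats: Teal 4, Gold 14, Blue 0, Amber 1.
Blue drops from 1 to 0.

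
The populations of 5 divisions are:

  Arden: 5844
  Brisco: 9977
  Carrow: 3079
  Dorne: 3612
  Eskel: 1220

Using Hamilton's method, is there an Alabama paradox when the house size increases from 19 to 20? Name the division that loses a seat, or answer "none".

At 19 seats: Arden 5, Brisco 8, Carrow 2, Dorne 3, Eskel 1.
At 20 seats: Arden 5, Brisco 8, Carrow 3, Dorne 3, Eskel 1.
No division's allocation decreased.

none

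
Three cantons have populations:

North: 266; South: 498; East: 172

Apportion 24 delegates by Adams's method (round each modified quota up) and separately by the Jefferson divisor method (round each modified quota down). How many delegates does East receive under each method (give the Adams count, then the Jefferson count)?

Adams: North 7, South 12, East 5.
Jefferson: North 7, South 13, East 4.
East gets 5 under Adams and 4 under Jefferson.

5 and 4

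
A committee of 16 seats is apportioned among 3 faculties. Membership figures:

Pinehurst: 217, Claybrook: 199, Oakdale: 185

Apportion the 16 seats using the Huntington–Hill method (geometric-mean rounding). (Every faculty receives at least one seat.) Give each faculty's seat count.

Pinehurst 6; Claybrook 5; Oakdale 5

With divisor 38: modified quotas Pinehurst 5.711, Claybrook 5.237, Oakdale 4.868.
Geometric-mean thresholds: Pinehurst √(5·6)=5.477, Claybrook √(5·6)=5.477, Oakdale √(4·5)=4.472.
Each quota rounded against its threshold gives Pinehurst 6, Claybrook 5, Oakdale 5 (total 16).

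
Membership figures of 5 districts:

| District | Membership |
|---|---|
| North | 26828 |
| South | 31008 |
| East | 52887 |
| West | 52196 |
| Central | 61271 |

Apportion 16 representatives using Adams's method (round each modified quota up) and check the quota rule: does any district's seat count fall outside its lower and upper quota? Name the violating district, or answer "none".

none

Standard quotas: North 1.915, South 2.213, East 3.774, West 3.725, Central 4.373.
Adams allocation: North 2, South 2, East 4, West 4, Central 4.
Every allocation lies between the lower and upper quota.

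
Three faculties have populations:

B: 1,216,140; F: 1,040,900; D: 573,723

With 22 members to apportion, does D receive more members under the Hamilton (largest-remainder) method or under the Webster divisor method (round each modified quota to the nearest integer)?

Hamilton: B 9, F 8, D 5.
Webster: B 10, F 8, D 4.
D gets 5 under Hamilton and 4 under Webster.

Hamilton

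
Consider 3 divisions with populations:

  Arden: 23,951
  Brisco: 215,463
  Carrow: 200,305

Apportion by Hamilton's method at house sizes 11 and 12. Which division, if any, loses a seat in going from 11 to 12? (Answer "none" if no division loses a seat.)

none

At 11 seats: Arden 1, Brisco 5, Carrow 5.
At 12 seats: Arden 1, Brisco 6, Carrow 5.
No division's allocation decreased.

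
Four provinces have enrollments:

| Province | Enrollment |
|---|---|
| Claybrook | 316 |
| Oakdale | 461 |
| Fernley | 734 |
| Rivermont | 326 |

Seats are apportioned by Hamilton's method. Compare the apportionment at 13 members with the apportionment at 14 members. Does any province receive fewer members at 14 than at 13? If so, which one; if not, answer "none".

Rivermont

At 13 seats: Claybrook 2, Oakdale 3, Fernley 5, Rivermont 3.
At 14 seats: Claybrook 2, Oakdale 4, Fernley 6, Rivermont 2.
Rivermont drops from 3 to 2.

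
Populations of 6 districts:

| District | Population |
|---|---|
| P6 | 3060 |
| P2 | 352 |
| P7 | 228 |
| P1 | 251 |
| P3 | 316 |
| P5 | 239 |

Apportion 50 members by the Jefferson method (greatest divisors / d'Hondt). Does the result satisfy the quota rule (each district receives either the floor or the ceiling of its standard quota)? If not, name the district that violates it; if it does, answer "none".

P6

Standard quotas: P6 34.413, P2 3.959, P7 2.564, P1 2.823, P3 3.554, P5 2.688.
Jefferson allocation: P6 36, P2 4, P7 2, P1 3, P3 3, P5 2.
P6 has quota 34.413 (lower 34, upper 35) but receives 36 — outside the quota interval.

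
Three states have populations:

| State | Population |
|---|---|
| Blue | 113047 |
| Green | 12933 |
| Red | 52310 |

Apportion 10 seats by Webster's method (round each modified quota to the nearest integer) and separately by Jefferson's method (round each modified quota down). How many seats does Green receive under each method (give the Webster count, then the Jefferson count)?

1 and 0

Webster: Blue 6, Green 1, Red 3.
Jefferson: Blue 7, Green 0, Red 3.
Green gets 1 under Webster and 0 under Jefferson.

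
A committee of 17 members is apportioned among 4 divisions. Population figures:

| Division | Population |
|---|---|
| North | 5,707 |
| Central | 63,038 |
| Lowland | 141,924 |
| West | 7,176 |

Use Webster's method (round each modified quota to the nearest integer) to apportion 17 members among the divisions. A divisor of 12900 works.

North 0, Central 5, Lowland 11, West 1

With modified divisor 12900: modified quotas North 0.442, Central 4.887, Lowland 11.002, West 0.556.
Rounding to the nearest integer: North 0, Central 5, Lowland 11, West 1 (total 17).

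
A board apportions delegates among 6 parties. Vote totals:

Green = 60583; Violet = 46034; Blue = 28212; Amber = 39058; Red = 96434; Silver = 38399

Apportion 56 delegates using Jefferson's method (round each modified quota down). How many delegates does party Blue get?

5

Standard divisor 308720/56 ≈ 5512.857; standard quotas: Green 10.989, Violet 8.350, Blue 5.117, Amber 7.085, Red 17.493, Silver 6.965.
Rounding down gives 10, 8, 5, 7, 17, 6 = 53 seats, so the divisor must be adjusted.
With modified divisor 5200: modified quotas Green 11.651, Violet 8.853, Blue 5.425, Amber 7.511, Red 18.545, Silver 7.384.
Rounding down: Green 11, Violet 8, Blue 5, Amber 7, Red 18, Silver 7 (total 56).
Blue receives 5.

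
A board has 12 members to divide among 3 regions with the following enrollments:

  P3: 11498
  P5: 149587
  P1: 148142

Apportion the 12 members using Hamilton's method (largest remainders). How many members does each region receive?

P3=0, P5=6, P1=6

Total 309227; standard divisor 309227/12 ≈ 25768.917.
Standard quotas: P3 0.4462, P5 5.8049, P1 5.7489.
Lower quotas: P3 0, P5 5, P1 5 (sum 10, leaving 2 seats).
Remainders in descending order: P5 0.8049, P1 0.7489, P3 0.4462.
Largest remainders: P5, P1 receive the extra seats.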